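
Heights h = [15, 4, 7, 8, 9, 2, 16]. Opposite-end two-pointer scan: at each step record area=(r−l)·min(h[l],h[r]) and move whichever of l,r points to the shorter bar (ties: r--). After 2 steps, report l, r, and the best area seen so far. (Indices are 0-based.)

[0,6] min(15,16)*6=90 best=90 * → l++
[1,6] min(4,16)*5=20 best=90 → l++

l=2, r=6, best area=90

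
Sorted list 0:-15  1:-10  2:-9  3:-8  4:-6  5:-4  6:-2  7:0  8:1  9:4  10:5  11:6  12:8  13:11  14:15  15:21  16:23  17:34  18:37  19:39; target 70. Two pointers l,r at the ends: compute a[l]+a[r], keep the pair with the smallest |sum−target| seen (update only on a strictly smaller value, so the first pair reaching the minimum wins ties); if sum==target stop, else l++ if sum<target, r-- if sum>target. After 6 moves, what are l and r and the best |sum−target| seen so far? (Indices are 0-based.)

l=6, r=19, best |Δ|=35

[0,19] -15+39=24 d=46 * → l++
[1,19] -10+39=29 d=41 * → l++
[2,19] -9+39=30 d=40 * → l++
[3,19] -8+39=31 d=39 * → l++
[4,19] -6+39=33 d=37 * → l++
[5,19] -4+39=35 d=35 * → l++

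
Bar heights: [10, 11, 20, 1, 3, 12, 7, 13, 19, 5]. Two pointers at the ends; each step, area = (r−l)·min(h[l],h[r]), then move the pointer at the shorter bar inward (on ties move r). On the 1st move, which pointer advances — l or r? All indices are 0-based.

[0,9] min(10,5)*9=45 best=45 * → r--

r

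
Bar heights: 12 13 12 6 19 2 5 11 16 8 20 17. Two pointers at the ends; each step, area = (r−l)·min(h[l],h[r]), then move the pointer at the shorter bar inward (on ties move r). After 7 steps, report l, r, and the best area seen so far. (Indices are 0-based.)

l=0 r=11: min(12,17)*11=132 best=132 *, l++
l=1 r=11: min(13,17)*10=130 best=132, l++
l=2 r=11: min(12,17)*9=108 best=132, l++
l=3 r=11: min(6,17)*8=48 best=132, l++
l=4 r=11: min(19,17)*7=119 best=132, r--
l=4 r=10: min(19,20)*6=114 best=132, l++
l=5 r=10: min(2,20)*5=10 best=132, l++

l=6, r=10, best area=132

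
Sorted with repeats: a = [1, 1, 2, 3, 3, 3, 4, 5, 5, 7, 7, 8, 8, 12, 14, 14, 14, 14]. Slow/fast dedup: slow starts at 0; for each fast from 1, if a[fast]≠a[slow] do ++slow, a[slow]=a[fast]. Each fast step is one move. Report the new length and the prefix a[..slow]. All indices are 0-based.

slow=0 fast=1: a[fast]=1=a[slow] dup, fast++
slow=0 fast=2: a[fast]=2≠a[slow]=1 write a[1]=2, slow++,fast++
slow=1 fast=3: a[fast]=3≠a[slow]=2 write a[2]=3, slow++,fast++
slow=2 fast=4: a[fast]=3=a[slow] dup, fast++
slow=2 fast=5: a[fast]=3=a[slow] dup, fast++
slow=2 fast=6: a[fast]=4≠a[slow]=3 write a[3]=4, slow++,fast++
slow=3 fast=7: a[fast]=5≠a[slow]=4 write a[4]=5, slow++,fast++
slow=4 fast=8: a[fast]=5=a[slow] dup, fast++
slow=4 fast=9: a[fast]=7≠a[slow]=5 write a[5]=7, slow++,fast++
slow=5 fast=10: a[fast]=7=a[slow] dup, fast++
slow=5 fast=11: a[fast]=8≠a[slow]=7 write a[6]=8, slow++,fast++
slow=6 fast=12: a[fast]=8=a[slow] dup, fast++
slow=6 fast=13: a[fast]=12≠a[slow]=8 write a[7]=12, slow++,fast++
slow=7 fast=14: a[fast]=14≠a[slow]=12 write a[8]=14, slow++,fast++
slow=8 fast=15: a[fast]=14=a[slow] dup, fast++
slow=8 fast=16: a[fast]=14=a[slow] dup, fast++
slow=8 fast=17: a[fast]=14=a[slow] dup, fast++

length 9; prefix = [1, 2, 3, 4, 5, 7, 8, 12, 14]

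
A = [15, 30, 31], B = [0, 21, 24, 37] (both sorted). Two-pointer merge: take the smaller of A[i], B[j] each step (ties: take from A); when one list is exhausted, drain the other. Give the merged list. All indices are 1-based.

[0, 15, 21, 24, 30, 31, 37]

i=1 j=1: A[i]=15>B[j]=0 take 0, j++
i=1 j=2: A[i]=15<=B[j]=21 take 15, i++
i=2 j=2: A[i]=30>B[j]=21 take 21, j++
i=2 j=3: A[i]=30>B[j]=24 take 24, j++
i=2 j=4: A[i]=30<=B[j]=37 take 30, i++
i=3 j=4: A[i]=31<=B[j]=37 take 31, i++
i=4 j=4: A done, take B[j]=37, j++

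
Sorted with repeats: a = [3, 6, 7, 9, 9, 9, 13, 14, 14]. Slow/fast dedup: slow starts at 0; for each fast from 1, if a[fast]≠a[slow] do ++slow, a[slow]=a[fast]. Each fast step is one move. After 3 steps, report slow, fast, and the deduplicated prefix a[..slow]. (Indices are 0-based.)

slow=3, fast=4, prefix=[3, 6, 7, 9]

(s=0,f=1) a[fast]=6≠a[slow]=3 write a[1]=6 → slow++,fast++
(s=1,f=2) a[fast]=7≠a[slow]=6 write a[2]=7 → slow++,fast++
(s=2,f=3) a[fast]=9≠a[slow]=7 write a[3]=9 → slow++,fast++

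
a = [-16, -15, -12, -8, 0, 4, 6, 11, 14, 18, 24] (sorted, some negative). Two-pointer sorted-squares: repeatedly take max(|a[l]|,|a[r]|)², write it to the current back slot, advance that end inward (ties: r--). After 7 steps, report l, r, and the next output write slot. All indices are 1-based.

l=1 r=11: |-16|<=|24| out[11]=576, r--
l=1 r=10: |-16|<=|18| out[10]=324, r--
l=1 r=9: |-16|>|14| out[9]=256, l++
l=2 r=9: |-15|>|14| out[8]=225, l++
l=3 r=9: |-12|<=|14| out[7]=196, r--
l=3 r=8: |-12|>|11| out[6]=144, l++
l=4 r=8: |-8|<=|11| out[5]=121, r--

l=4, r=7, next write slot=4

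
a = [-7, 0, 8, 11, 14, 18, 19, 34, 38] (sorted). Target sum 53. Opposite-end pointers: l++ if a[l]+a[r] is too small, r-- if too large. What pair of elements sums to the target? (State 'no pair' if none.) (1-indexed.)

[1,9] -7+38=31 <53 → l++
[2,9] 0+38=38 <53 → l++
[3,9] 8+38=46 <53 → l++
[4,9] 11+38=49 <53 → l++
[5,9] 14+38=52 <53 → l++
[6,9] 18+38=56 >53 → r--
[6,8] 18+34=52 <53 → l++
[7,8] 19+34=53 → found

(19, 34)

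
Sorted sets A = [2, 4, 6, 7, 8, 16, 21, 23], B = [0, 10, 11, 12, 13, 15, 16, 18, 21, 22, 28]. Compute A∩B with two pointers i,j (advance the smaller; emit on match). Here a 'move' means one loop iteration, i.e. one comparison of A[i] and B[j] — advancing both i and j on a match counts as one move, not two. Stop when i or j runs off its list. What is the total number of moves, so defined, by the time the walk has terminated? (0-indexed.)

16 moves

[i=0,j=0] 2>0 → j++
[i=0,j=1] 2<10 → i++
[i=1,j=1] 4<10 → i++
[i=2,j=1] 6<10 → i++
[i=3,j=1] 7<10 → i++
[i=4,j=1] 8<10 → i++
[i=5,j=1] 16>10 → j++
[i=5,j=2] 16>11 → j++
[i=5,j=3] 16>12 → j++
[i=5,j=4] 16>13 → j++
[i=5,j=5] 16>15 → j++
[i=5,j=6] 16==16 emit → i++,j++
[i=6,j=7] 21>18 → j++
[i=6,j=8] 21==21 emit → i++,j++
[i=7,j=9] 23>22 → j++
[i=7,j=10] 23<28 → i++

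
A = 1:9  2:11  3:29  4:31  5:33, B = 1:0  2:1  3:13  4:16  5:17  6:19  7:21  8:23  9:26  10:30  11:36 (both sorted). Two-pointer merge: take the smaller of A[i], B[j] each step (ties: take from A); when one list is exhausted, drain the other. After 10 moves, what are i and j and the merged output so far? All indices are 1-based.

[i=1,j=1] A[i]=9>B[j]=0 take 0 → j++
[i=1,j=2] A[i]=9>B[j]=1 take 1 → j++
[i=1,j=3] A[i]=9<=B[j]=13 take 9 → i++
[i=2,j=3] A[i]=11<=B[j]=13 take 11 → i++
[i=3,j=3] A[i]=29>B[j]=13 take 13 → j++
[i=3,j=4] A[i]=29>B[j]=16 take 16 → j++
[i=3,j=5] A[i]=29>B[j]=17 take 17 → j++
[i=3,j=6] A[i]=29>B[j]=19 take 19 → j++
[i=3,j=7] A[i]=29>B[j]=21 take 21 → j++
[i=3,j=8] A[i]=29>B[j]=23 take 23 → j++

i=3, j=9, merged so far=[0, 1, 9, 11, 13, 16, 17, 19, 21, 23]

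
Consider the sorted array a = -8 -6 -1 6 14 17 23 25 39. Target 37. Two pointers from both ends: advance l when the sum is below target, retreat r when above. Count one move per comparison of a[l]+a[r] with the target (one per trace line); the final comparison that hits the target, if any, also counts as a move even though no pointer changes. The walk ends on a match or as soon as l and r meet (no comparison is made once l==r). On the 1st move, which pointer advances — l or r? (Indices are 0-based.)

l=0 r=8: -8+39=31 <37, l++

l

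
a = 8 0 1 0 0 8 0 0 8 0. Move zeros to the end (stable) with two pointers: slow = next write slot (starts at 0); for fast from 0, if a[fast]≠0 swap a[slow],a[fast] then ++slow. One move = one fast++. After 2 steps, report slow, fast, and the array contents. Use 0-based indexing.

slow=1, fast=2, a=[8, 0, 1, 0, 0, 8, 0, 0, 8, 0]

slow=0 fast=0: a[fast]=8≠0 swap→a[0]=8, slow++,fast++
slow=1 fast=1: a[fast]=0, fast++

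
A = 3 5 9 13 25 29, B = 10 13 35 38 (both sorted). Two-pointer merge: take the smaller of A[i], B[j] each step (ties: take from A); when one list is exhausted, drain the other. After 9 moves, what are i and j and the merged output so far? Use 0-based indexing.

i=6, j=3, merged so far=[3, 5, 9, 10, 13, 13, 25, 29, 35]

[i=0,j=0] A[i]=3<=B[j]=10 take 3 → i++
[i=1,j=0] A[i]=5<=B[j]=10 take 5 → i++
[i=2,j=0] A[i]=9<=B[j]=10 take 9 → i++
[i=3,j=0] A[i]=13>B[j]=10 take 10 → j++
[i=3,j=1] A[i]=13<=B[j]=13 take 13 → i++
[i=4,j=1] A[i]=25>B[j]=13 take 13 → j++
[i=4,j=2] A[i]=25<=B[j]=35 take 25 → i++
[i=5,j=2] A[i]=29<=B[j]=35 take 29 → i++
[i=6,j=2] A done, take B[j]=35 → j++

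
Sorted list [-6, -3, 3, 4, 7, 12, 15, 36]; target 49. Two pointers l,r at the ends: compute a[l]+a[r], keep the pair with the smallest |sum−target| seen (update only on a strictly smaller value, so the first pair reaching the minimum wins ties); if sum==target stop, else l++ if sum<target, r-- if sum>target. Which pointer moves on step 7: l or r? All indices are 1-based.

r

[1,8] -6+36=30 d=19 * → l++
[2,8] -3+36=33 d=16 * → l++
[3,8] 3+36=39 d=10 * → l++
[4,8] 4+36=40 d=9 * → l++
[5,8] 7+36=43 d=6 * → l++
[6,8] 12+36=48 d=1 * → l++
[7,8] 15+36=51 d=2 → r--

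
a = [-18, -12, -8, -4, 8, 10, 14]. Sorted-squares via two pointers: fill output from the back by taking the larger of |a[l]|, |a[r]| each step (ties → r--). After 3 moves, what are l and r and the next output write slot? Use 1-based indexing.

l=3, r=6, next write slot=4

[1,7] |-18|>|14| out[7]=324 → l++
[2,7] |-12|<=|14| out[6]=196 → r--
[2,6] |-12|>|10| out[5]=144 → l++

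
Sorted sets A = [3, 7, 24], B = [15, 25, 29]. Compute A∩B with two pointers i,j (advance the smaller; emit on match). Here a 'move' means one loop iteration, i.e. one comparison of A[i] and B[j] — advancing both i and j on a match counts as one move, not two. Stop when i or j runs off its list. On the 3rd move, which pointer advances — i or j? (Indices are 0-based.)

j

[i=0,j=0] 3<15 → i++
[i=1,j=0] 7<15 → i++
[i=2,j=0] 24>15 → j++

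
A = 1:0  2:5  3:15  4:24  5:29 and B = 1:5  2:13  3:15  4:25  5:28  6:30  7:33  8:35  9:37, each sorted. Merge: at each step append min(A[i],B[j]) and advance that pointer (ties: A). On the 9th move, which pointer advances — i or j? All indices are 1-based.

j

[i=1,j=1] A[i]=0<=B[j]=5 take 0 → i++
[i=2,j=1] A[i]=5<=B[j]=5 take 5 → i++
[i=3,j=1] A[i]=15>B[j]=5 take 5 → j++
[i=3,j=2] A[i]=15>B[j]=13 take 13 → j++
[i=3,j=3] A[i]=15<=B[j]=15 take 15 → i++
[i=4,j=3] A[i]=24>B[j]=15 take 15 → j++
[i=4,j=4] A[i]=24<=B[j]=25 take 24 → i++
[i=5,j=4] A[i]=29>B[j]=25 take 25 → j++
[i=5,j=5] A[i]=29>B[j]=28 take 28 → j++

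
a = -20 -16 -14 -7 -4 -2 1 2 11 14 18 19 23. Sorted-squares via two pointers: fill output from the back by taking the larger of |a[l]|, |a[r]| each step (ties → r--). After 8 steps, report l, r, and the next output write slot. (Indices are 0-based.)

l=3, r=7, next write slot=4

l=0 r=12: |-20|<=|23| out[12]=529, r--
l=0 r=11: |-20|>|19| out[11]=400, l++
l=1 r=11: |-16|<=|19| out[10]=361, r--
l=1 r=10: |-16|<=|18| out[9]=324, r--
l=1 r=9: |-16|>|14| out[8]=256, l++
l=2 r=9: |-14|<=|14| out[7]=196, r--
l=2 r=8: |-14|>|11| out[6]=196, l++
l=3 r=8: |-7|<=|11| out[5]=121, r--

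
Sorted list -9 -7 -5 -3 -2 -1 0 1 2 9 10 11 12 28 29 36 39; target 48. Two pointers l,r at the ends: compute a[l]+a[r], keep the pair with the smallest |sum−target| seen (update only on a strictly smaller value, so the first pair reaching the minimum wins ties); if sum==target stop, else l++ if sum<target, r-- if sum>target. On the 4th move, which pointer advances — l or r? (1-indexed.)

l

[1,17] -9+39=30 d=18 * → l++
[2,17] -7+39=32 d=16 * → l++
[3,17] -5+39=34 d=14 * → l++
[4,17] -3+39=36 d=12 * → l++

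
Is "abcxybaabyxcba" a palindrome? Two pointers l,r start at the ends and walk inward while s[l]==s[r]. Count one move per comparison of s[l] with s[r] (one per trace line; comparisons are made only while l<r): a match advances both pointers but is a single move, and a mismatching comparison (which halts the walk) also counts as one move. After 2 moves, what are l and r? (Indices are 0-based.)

l=2, r=11

[0,13] 'a'=='a' → l++,r--
[1,12] 'b'=='b' → l++,r--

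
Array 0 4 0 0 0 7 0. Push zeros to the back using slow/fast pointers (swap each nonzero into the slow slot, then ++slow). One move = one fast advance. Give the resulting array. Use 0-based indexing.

[4, 7, 0, 0, 0, 0, 0]

(s=0,f=0) a[fast]=0 → fast++
(s=0,f=1) a[fast]=4≠0 swap→a[0]=4 → slow++,fast++
(s=1,f=2) a[fast]=0 → fast++
(s=1,f=3) a[fast]=0 → fast++
(s=1,f=4) a[fast]=0 → fast++
(s=1,f=5) a[fast]=7≠0 swap→a[1]=7 → slow++,fast++
(s=2,f=6) a[fast]=0 → fast++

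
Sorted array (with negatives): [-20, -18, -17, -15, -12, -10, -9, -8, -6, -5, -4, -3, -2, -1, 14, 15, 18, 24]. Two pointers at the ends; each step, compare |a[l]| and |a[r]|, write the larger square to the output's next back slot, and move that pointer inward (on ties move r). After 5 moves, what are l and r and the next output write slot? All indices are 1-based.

l=4, r=16, next write slot=13

[1,18] |-20|<=|24| out[18]=576 → r--
[1,17] |-20|>|18| out[17]=400 → l++
[2,17] |-18|<=|18| out[16]=324 → r--
[2,16] |-18|>|15| out[15]=324 → l++
[3,16] |-17|>|15| out[14]=289 → l++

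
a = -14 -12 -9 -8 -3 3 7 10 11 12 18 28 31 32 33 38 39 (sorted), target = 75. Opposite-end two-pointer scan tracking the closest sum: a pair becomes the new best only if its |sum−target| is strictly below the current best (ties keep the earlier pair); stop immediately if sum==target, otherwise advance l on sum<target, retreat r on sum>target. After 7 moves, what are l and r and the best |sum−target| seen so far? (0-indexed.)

l=7, r=16, best |Δ|=29

[0,16] -14+39=25 d=50 * → l++
[1,16] -12+39=27 d=48 * → l++
[2,16] -9+39=30 d=45 * → l++
[3,16] -8+39=31 d=44 * → l++
[4,16] -3+39=36 d=39 * → l++
[5,16] 3+39=42 d=33 * → l++
[6,16] 7+39=46 d=29 * → l++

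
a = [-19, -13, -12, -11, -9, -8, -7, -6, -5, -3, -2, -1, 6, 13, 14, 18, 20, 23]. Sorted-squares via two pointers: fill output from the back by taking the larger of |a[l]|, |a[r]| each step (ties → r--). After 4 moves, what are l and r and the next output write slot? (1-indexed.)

l=2, r=15, next write slot=14

[1,18] |-19|<=|23| out[18]=529 → r--
[1,17] |-19|<=|20| out[17]=400 → r--
[1,16] |-19|>|18| out[16]=361 → l++
[2,16] |-13|<=|18| out[15]=324 → r--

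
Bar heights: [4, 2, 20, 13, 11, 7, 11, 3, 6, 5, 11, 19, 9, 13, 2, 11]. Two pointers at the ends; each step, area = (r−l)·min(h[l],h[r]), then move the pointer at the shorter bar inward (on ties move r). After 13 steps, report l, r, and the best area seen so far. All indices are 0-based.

l=2, r=4, best area=171

l=0 r=15: min(4,11)*15=60 best=60 *, l++
l=1 r=15: min(2,11)*14=28 best=60, l++
l=2 r=15: min(20,11)*13=143 best=143 *, r--
l=2 r=14: min(20,2)*12=24 best=143, r--
l=2 r=13: min(20,13)*11=143 best=143, r--
l=2 r=12: min(20,9)*10=90 best=143, r--
l=2 r=11: min(20,19)*9=171 best=171 *, r--
l=2 r=10: min(20,11)*8=88 best=171, r--
l=2 r=9: min(20,5)*7=35 best=171, r--
l=2 r=8: min(20,6)*6=36 best=171, r--
l=2 r=7: min(20,3)*5=15 best=171, r--
l=2 r=6: min(20,11)*4=44 best=171, r--
l=2 r=5: min(20,7)*3=21 best=171, r--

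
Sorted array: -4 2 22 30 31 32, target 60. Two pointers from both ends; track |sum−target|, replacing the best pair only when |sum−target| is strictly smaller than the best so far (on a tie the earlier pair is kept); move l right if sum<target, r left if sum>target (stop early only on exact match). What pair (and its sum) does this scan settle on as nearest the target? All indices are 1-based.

[1,6] -4+32=28 d=32 * → l++
[2,6] 2+32=34 d=26 * → l++
[3,6] 22+32=54 d=6 * → l++
[4,6] 30+32=62 d=2 * → r--
[4,5] 30+31=61 d=1 * → r--

pair (30, 31) with sum 61 (|Δ|=1)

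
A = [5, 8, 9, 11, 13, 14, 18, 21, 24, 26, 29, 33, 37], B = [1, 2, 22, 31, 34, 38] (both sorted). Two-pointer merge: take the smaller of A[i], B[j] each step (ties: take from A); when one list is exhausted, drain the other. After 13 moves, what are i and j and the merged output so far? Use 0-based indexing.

i=10, j=3, merged so far=[1, 2, 5, 8, 9, 11, 13, 14, 18, 21, 22, 24, 26]

i=0 j=0: A[i]=5>B[j]=1 take 1, j++
i=0 j=1: A[i]=5>B[j]=2 take 2, j++
i=0 j=2: A[i]=5<=B[j]=22 take 5, i++
i=1 j=2: A[i]=8<=B[j]=22 take 8, i++
i=2 j=2: A[i]=9<=B[j]=22 take 9, i++
i=3 j=2: A[i]=11<=B[j]=22 take 11, i++
i=4 j=2: A[i]=13<=B[j]=22 take 13, i++
i=5 j=2: A[i]=14<=B[j]=22 take 14, i++
i=6 j=2: A[i]=18<=B[j]=22 take 18, i++
i=7 j=2: A[i]=21<=B[j]=22 take 21, i++
i=8 j=2: A[i]=24>B[j]=22 take 22, j++
i=8 j=3: A[i]=24<=B[j]=31 take 24, i++
i=9 j=3: A[i]=26<=B[j]=31 take 26, i++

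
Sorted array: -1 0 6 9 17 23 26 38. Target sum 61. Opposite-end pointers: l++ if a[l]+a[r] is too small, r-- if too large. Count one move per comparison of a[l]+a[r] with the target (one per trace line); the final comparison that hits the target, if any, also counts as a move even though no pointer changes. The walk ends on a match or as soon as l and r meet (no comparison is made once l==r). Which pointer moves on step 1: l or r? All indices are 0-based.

l

l=0 r=7: -1+38=37 <61, l++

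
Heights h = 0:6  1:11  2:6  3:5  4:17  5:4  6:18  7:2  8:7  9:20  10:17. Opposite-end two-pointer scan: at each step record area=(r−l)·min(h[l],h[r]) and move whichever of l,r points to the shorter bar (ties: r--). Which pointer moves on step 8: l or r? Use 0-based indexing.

l

l=0 r=10: min(6,17)*10=60 best=60 *, l++
l=1 r=10: min(11,17)*9=99 best=99 *, l++
l=2 r=10: min(6,17)*8=48 best=99, l++
l=3 r=10: min(5,17)*7=35 best=99, l++
l=4 r=10: min(17,17)*6=102 best=102 *, r--
l=4 r=9: min(17,20)*5=85 best=102, l++
l=5 r=9: min(4,20)*4=16 best=102, l++
l=6 r=9: min(18,20)*3=54 best=102, l++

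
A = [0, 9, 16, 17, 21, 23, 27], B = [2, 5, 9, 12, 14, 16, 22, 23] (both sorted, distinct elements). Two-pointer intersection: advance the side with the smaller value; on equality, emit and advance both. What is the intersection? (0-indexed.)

[i=0,j=0] 0<2 → i++
[i=1,j=0] 9>2 → j++
[i=1,j=1] 9>5 → j++
[i=1,j=2] 9==9 emit → i++,j++
[i=2,j=3] 16>12 → j++
[i=2,j=4] 16>14 → j++
[i=2,j=5] 16==16 emit → i++,j++
[i=3,j=6] 17<22 → i++
[i=4,j=6] 21<22 → i++
[i=5,j=6] 23>22 → j++
[i=5,j=7] 23==23 emit → i++,j++

intersection = [9, 16, 23]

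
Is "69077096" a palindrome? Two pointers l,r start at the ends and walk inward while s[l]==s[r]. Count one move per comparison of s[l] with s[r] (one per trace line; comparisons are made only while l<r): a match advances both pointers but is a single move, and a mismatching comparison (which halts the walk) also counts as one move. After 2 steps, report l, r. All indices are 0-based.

l=0 r=7: '6'=='6', l++,r--
l=1 r=6: '9'=='9', l++,r--

l=2, r=5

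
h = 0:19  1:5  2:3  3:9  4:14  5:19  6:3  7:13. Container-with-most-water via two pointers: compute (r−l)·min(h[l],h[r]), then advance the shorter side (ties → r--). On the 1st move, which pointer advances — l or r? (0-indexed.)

r

[0,7] min(19,13)*7=91 best=91 * → r--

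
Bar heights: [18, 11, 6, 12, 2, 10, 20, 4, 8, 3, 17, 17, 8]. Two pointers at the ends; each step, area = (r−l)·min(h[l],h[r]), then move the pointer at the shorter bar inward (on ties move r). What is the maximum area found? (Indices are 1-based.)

l=1 r=13: min(18,8)*12=96 best=96 *, r--
l=1 r=12: min(18,17)*11=187 best=187 *, r--
l=1 r=11: min(18,17)*10=170 best=187, r--
l=1 r=10: min(18,3)*9=27 best=187, r--
l=1 r=9: min(18,8)*8=64 best=187, r--
l=1 r=8: min(18,4)*7=28 best=187, r--
l=1 r=7: min(18,20)*6=108 best=187, l++
l=2 r=7: min(11,20)*5=55 best=187, l++
l=3 r=7: min(6,20)*4=24 best=187, l++
l=4 r=7: min(12,20)*3=36 best=187, l++
l=5 r=7: min(2,20)*2=4 best=187, l++
l=6 r=7: min(10,20)*1=10 best=187, l++

max area = 187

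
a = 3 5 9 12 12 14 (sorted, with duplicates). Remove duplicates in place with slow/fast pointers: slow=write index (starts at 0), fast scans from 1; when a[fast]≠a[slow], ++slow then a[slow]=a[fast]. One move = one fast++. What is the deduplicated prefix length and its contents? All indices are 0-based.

(s=0,f=1) a[fast]=5≠a[slow]=3 write a[1]=5 → slow++,fast++
(s=1,f=2) a[fast]=9≠a[slow]=5 write a[2]=9 → slow++,fast++
(s=2,f=3) a[fast]=12≠a[slow]=9 write a[3]=12 → slow++,fast++
(s=3,f=4) a[fast]=12=a[slow] dup → fast++
(s=3,f=5) a[fast]=14≠a[slow]=12 write a[4]=14 → slow++,fast++

length 5; prefix = [3, 5, 9, 12, 14]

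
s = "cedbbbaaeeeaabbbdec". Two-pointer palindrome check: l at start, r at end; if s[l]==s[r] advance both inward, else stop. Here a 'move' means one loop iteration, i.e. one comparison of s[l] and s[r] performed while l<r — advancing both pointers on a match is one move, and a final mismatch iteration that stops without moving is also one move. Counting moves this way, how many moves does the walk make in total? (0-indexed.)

[0,18] 'c'=='c' → l++,r--
[1,17] 'e'=='e' → l++,r--
[2,16] 'd'=='d' → l++,r--
[3,15] 'b'=='b' → l++,r--
[4,14] 'b'=='b' → l++,r--
[5,13] 'b'=='b' → l++,r--
[6,12] 'a'=='a' → l++,r--
[7,11] 'a'=='a' → l++,r--
[8,10] 'e'=='e' → l++,r--

9 moves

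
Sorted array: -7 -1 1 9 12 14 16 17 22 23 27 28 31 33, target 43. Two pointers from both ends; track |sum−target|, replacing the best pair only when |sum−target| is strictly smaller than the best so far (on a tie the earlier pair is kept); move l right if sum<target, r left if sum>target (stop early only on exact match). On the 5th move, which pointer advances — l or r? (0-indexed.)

r

[0,13] -7+33=26 d=17 * → l++
[1,13] -1+33=32 d=11 * → l++
[2,13] 1+33=34 d=9 * → l++
[3,13] 9+33=42 d=1 * → l++
[4,13] 12+33=45 d=2 → r--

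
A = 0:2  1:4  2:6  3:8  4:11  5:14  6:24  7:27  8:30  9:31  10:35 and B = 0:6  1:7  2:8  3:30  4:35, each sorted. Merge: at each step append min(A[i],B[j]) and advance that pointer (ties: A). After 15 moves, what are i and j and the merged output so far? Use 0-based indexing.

i=11, j=4, merged so far=[2, 4, 6, 6, 7, 8, 8, 11, 14, 24, 27, 30, 30, 31, 35]

i=0 j=0: A[i]=2<=B[j]=6 take 2, i++
i=1 j=0: A[i]=4<=B[j]=6 take 4, i++
i=2 j=0: A[i]=6<=B[j]=6 take 6, i++
i=3 j=0: A[i]=8>B[j]=6 take 6, j++
i=3 j=1: A[i]=8>B[j]=7 take 7, j++
i=3 j=2: A[i]=8<=B[j]=8 take 8, i++
i=4 j=2: A[i]=11>B[j]=8 take 8, j++
i=4 j=3: A[i]=11<=B[j]=30 take 11, i++
i=5 j=3: A[i]=14<=B[j]=30 take 14, i++
i=6 j=3: A[i]=24<=B[j]=30 take 24, i++
i=7 j=3: A[i]=27<=B[j]=30 take 27, i++
i=8 j=3: A[i]=30<=B[j]=30 take 30, i++
i=9 j=3: A[i]=31>B[j]=30 take 30, j++
i=9 j=4: A[i]=31<=B[j]=35 take 31, i++
i=10 j=4: A[i]=35<=B[j]=35 take 35, i++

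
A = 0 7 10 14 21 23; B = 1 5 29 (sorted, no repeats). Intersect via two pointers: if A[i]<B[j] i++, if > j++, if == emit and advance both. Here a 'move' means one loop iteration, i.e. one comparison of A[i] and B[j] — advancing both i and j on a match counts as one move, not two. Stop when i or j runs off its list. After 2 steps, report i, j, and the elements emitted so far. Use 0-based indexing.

i=1, j=1, emitted=[]

[i=0,j=0] 0<1 → i++
[i=1,j=0] 7>1 → j++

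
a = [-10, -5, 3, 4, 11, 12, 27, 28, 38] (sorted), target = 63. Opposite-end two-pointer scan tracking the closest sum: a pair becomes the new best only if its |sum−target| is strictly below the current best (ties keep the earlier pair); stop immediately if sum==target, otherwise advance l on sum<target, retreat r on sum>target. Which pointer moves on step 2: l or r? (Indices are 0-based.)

l=0 r=8: -10+38=28 d=35 *, l++
l=1 r=8: -5+38=33 d=30 *, l++

l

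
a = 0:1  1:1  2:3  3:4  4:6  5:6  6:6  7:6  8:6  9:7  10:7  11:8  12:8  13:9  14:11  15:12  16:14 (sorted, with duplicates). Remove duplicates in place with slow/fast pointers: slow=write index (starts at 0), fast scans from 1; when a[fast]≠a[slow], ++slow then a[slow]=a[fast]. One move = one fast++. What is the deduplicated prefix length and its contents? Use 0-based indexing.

length 10; prefix = [1, 3, 4, 6, 7, 8, 9, 11, 12, 14]

(s=0,f=1) a[fast]=1=a[slow] dup → fast++
(s=0,f=2) a[fast]=3≠a[slow]=1 write a[1]=3 → slow++,fast++
(s=1,f=3) a[fast]=4≠a[slow]=3 write a[2]=4 → slow++,fast++
(s=2,f=4) a[fast]=6≠a[slow]=4 write a[3]=6 → slow++,fast++
(s=3,f=5) a[fast]=6=a[slow] dup → fast++
(s=3,f=6) a[fast]=6=a[slow] dup → fast++
(s=3,f=7) a[fast]=6=a[slow] dup → fast++
(s=3,f=8) a[fast]=6=a[slow] dup → fast++
(s=3,f=9) a[fast]=7≠a[slow]=6 write a[4]=7 → slow++,fast++
(s=4,f=10) a[fast]=7=a[slow] dup → fast++
(s=4,f=11) a[fast]=8≠a[slow]=7 write a[5]=8 → slow++,fast++
(s=5,f=12) a[fast]=8=a[slow] dup → fast++
(s=5,f=13) a[fast]=9≠a[slow]=8 write a[6]=9 → slow++,fast++
(s=6,f=14) a[fast]=11≠a[slow]=9 write a[7]=11 → slow++,fast++
(s=7,f=15) a[fast]=12≠a[slow]=11 write a[8]=12 → slow++,fast++
(s=8,f=16) a[fast]=14≠a[slow]=12 write a[9]=14 → slow++,fast++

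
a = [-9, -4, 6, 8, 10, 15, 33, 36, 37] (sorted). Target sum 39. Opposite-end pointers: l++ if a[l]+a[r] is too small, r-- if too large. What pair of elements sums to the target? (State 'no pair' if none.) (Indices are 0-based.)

(6, 33)

l=0 r=8: -9+37=28 <39, l++
l=1 r=8: -4+37=33 <39, l++
l=2 r=8: 6+37=43 >39, r--
l=2 r=7: 6+36=42 >39, r--
l=2 r=6: 6+33=39, found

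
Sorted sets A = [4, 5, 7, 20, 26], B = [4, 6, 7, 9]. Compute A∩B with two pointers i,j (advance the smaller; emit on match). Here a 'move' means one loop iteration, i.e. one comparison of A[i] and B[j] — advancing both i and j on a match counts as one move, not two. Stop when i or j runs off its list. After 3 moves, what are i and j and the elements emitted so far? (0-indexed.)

i=0 j=0: 4==4 emit, i++,j++
i=1 j=1: 5<6, i++
i=2 j=1: 7>6, j++

i=2, j=2, emitted=[4]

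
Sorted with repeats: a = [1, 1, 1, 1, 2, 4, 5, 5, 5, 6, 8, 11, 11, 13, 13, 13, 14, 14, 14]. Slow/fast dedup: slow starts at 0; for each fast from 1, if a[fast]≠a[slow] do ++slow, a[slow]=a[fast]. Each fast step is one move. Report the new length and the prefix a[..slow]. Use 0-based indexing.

(s=0,f=1) a[fast]=1=a[slow] dup → fast++
(s=0,f=2) a[fast]=1=a[slow] dup → fast++
(s=0,f=3) a[fast]=1=a[slow] dup → fast++
(s=0,f=4) a[fast]=2≠a[slow]=1 write a[1]=2 → slow++,fast++
(s=1,f=5) a[fast]=4≠a[slow]=2 write a[2]=4 → slow++,fast++
(s=2,f=6) a[fast]=5≠a[slow]=4 write a[3]=5 → slow++,fast++
(s=3,f=7) a[fast]=5=a[slow] dup → fast++
(s=3,f=8) a[fast]=5=a[slow] dup → fast++
(s=3,f=9) a[fast]=6≠a[slow]=5 write a[4]=6 → slow++,fast++
(s=4,f=10) a[fast]=8≠a[slow]=6 write a[5]=8 → slow++,fast++
(s=5,f=11) a[fast]=11≠a[slow]=8 write a[6]=11 → slow++,fast++
(s=6,f=12) a[fast]=11=a[slow] dup → fast++
(s=6,f=13) a[fast]=13≠a[slow]=11 write a[7]=13 → slow++,fast++
(s=7,f=14) a[fast]=13=a[slow] dup → fast++
(s=7,f=15) a[fast]=13=a[slow] dup → fast++
(s=7,f=16) a[fast]=14≠a[slow]=13 write a[8]=14 → slow++,fast++
(s=8,f=17) a[fast]=14=a[slow] dup → fast++
(s=8,f=18) a[fast]=14=a[slow] dup → fast++

length 9; prefix = [1, 2, 4, 5, 6, 8, 11, 13, 14]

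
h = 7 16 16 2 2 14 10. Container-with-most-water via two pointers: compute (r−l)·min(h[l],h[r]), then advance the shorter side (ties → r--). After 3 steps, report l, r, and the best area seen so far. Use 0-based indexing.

l=1, r=4, best area=56

l=0 r=6: min(7,10)*6=42 best=42 *, l++
l=1 r=6: min(16,10)*5=50 best=50 *, r--
l=1 r=5: min(16,14)*4=56 best=56 *, r--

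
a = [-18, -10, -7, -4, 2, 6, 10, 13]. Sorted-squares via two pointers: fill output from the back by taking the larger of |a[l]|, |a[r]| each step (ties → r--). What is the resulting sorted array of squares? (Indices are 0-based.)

[0,7] |-18|>|13| out[7]=324 → l++
[1,7] |-10|<=|13| out[6]=169 → r--
[1,6] |-10|<=|10| out[5]=100 → r--
[1,5] |-10|>|6| out[4]=100 → l++
[2,5] |-7|>|6| out[3]=49 → l++
[3,5] |-4|<=|6| out[2]=36 → r--
[3,4] |-4|>|2| out[1]=16 → l++
[4,4] |2|<=|2| out[0]=4 → r--

[4, 16, 36, 49, 100, 100, 169, 324]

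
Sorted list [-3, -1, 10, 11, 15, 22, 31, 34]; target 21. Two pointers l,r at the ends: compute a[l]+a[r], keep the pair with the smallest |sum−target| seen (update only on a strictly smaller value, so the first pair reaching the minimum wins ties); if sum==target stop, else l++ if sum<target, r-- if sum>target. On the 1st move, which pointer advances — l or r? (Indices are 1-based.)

[1,8] -3+34=31 d=10 * → r--

r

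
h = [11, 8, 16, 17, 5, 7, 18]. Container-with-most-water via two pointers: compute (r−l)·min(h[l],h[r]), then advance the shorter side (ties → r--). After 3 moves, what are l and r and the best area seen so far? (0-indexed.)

l=0 r=6: min(11,18)*6=66 best=66 *, l++
l=1 r=6: min(8,18)*5=40 best=66, l++
l=2 r=6: min(16,18)*4=64 best=66, l++

l=3, r=6, best area=66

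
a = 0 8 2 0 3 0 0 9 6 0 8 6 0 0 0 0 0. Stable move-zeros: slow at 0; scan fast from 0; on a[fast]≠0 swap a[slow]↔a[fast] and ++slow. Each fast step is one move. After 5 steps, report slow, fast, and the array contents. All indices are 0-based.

slow=0 fast=0: a[fast]=0, fast++
slow=0 fast=1: a[fast]=8≠0 swap→a[0]=8, slow++,fast++
slow=1 fast=2: a[fast]=2≠0 swap→a[1]=2, slow++,fast++
slow=2 fast=3: a[fast]=0, fast++
slow=2 fast=4: a[fast]=3≠0 swap→a[2]=3, slow++,fast++

slow=3, fast=5, a=[8, 2, 3, 0, 0, 0, 0, 9, 6, 0, 8, 6, 0, 0, 0, 0, 0]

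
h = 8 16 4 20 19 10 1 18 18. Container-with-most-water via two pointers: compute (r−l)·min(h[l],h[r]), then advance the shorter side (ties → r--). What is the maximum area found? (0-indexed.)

[0,8] min(8,18)*8=64 best=64 * → l++
[1,8] min(16,18)*7=112 best=112 * → l++
[2,8] min(4,18)*6=24 best=112 → l++
[3,8] min(20,18)*5=90 best=112 → r--
[3,7] min(20,18)*4=72 best=112 → r--
[3,6] min(20,1)*3=3 best=112 → r--
[3,5] min(20,10)*2=20 best=112 → r--
[3,4] min(20,19)*1=19 best=112 → r--

max area = 112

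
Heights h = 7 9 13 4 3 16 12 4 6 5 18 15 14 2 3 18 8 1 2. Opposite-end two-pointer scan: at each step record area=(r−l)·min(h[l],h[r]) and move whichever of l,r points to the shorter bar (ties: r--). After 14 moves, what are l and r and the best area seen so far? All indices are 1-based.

l=1 r=19: min(7,2)*18=36 best=36 *, r--
l=1 r=18: min(7,1)*17=17 best=36, r--
l=1 r=17: min(7,8)*16=112 best=112 *, l++
l=2 r=17: min(9,8)*15=120 best=120 *, r--
l=2 r=16: min(9,18)*14=126 best=126 *, l++
l=3 r=16: min(13,18)*13=169 best=169 *, l++
l=4 r=16: min(4,18)*12=48 best=169, l++
l=5 r=16: min(3,18)*11=33 best=169, l++
l=6 r=16: min(16,18)*10=160 best=169, l++
l=7 r=16: min(12,18)*9=108 best=169, l++
l=8 r=16: min(4,18)*8=32 best=169, l++
l=9 r=16: min(6,18)*7=42 best=169, l++
l=10 r=16: min(5,18)*6=30 best=169, l++
l=11 r=16: min(18,18)*5=90 best=169, r--

l=11, r=15, best area=169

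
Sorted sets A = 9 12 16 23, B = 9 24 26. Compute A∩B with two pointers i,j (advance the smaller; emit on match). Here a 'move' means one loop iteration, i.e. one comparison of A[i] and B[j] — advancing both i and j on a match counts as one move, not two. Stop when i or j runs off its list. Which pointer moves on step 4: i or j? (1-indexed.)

[i=1,j=1] 9==9 emit → i++,j++
[i=2,j=2] 12<24 → i++
[i=3,j=2] 16<24 → i++
[i=4,j=2] 23<24 → i++

i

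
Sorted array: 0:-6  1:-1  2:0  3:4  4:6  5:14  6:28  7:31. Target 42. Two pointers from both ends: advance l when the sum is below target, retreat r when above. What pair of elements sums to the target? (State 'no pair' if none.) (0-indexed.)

[0,7] -6+31=25 <42 → l++
[1,7] -1+31=30 <42 → l++
[2,7] 0+31=31 <42 → l++
[3,7] 4+31=35 <42 → l++
[4,7] 6+31=37 <42 → l++
[5,7] 14+31=45 >42 → r--
[5,6] 14+28=42 → found

(14, 28)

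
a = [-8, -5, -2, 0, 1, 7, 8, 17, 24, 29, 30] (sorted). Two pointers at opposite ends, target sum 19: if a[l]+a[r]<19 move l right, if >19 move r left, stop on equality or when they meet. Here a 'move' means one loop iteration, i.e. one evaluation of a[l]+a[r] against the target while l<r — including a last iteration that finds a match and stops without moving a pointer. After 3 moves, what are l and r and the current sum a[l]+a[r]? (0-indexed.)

l=0 r=10: -8+30=22 >19, r--
l=0 r=9: -8+29=21 >19, r--
l=0 r=8: -8+24=16 <19, l++

l=1, r=8, sum=19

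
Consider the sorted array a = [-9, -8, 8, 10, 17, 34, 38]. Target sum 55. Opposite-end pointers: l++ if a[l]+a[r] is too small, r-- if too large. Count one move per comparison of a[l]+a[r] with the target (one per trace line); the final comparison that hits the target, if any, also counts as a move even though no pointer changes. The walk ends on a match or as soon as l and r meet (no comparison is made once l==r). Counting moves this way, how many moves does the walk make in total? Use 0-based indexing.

[0,6] -9+38=29 <55 → l++
[1,6] -8+38=30 <55 → l++
[2,6] 8+38=46 <55 → l++
[3,6] 10+38=48 <55 → l++
[4,6] 17+38=55 → found

5 moves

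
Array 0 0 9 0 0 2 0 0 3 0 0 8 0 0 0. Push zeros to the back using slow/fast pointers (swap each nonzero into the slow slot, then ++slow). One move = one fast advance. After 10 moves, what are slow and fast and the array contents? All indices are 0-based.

slow=3, fast=10, a=[9, 2, 3, 0, 0, 0, 0, 0, 0, 0, 0, 8, 0, 0, 0]

(s=0,f=0) a[fast]=0 → fast++
(s=0,f=1) a[fast]=0 → fast++
(s=0,f=2) a[fast]=9≠0 swap→a[0]=9 → slow++,fast++
(s=1,f=3) a[fast]=0 → fast++
(s=1,f=4) a[fast]=0 → fast++
(s=1,f=5) a[fast]=2≠0 swap→a[1]=2 → slow++,fast++
(s=2,f=6) a[fast]=0 → fast++
(s=2,f=7) a[fast]=0 → fast++
(s=2,f=8) a[fast]=3≠0 swap→a[2]=3 → slow++,fast++
(s=3,f=9) a[fast]=0 → fast++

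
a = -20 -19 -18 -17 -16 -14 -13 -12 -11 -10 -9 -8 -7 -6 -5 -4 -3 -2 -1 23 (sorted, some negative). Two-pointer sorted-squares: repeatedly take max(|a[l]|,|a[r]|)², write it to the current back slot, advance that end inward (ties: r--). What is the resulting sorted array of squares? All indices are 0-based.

[1, 4, 9, 16, 25, 36, 49, 64, 81, 100, 121, 144, 169, 196, 256, 289, 324, 361, 400, 529]

l=0 r=19: |-20|<=|23| out[19]=529, r--
l=0 r=18: |-20|>|-1| out[18]=400, l++
l=1 r=18: |-19|>|-1| out[17]=361, l++
l=2 r=18: |-18|>|-1| out[16]=324, l++
l=3 r=18: |-17|>|-1| out[15]=289, l++
l=4 r=18: |-16|>|-1| out[14]=256, l++
l=5 r=18: |-14|>|-1| out[13]=196, l++
l=6 r=18: |-13|>|-1| out[12]=169, l++
l=7 r=18: |-12|>|-1| out[11]=144, l++
l=8 r=18: |-11|>|-1| out[10]=121, l++
l=9 r=18: |-10|>|-1| out[9]=100, l++
l=10 r=18: |-9|>|-1| out[8]=81, l++
l=11 r=18: |-8|>|-1| out[7]=64, l++
l=12 r=18: |-7|>|-1| out[6]=49, l++
l=13 r=18: |-6|>|-1| out[5]=36, l++
l=14 r=18: |-5|>|-1| out[4]=25, l++
l=15 r=18: |-4|>|-1| out[3]=16, l++
l=16 r=18: |-3|>|-1| out[2]=9, l++
l=17 r=18: |-2|>|-1| out[1]=4, l++
l=18 r=18: |-1|<=|-1| out[0]=1, r--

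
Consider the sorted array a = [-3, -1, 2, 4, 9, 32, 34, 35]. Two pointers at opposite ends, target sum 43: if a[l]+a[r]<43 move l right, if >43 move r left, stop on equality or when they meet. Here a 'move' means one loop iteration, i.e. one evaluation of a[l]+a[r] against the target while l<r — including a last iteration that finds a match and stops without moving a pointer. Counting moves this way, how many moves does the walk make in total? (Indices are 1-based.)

6 moves

[1,8] -3+35=32 <43 → l++
[2,8] -1+35=34 <43 → l++
[3,8] 2+35=37 <43 → l++
[4,8] 4+35=39 <43 → l++
[5,8] 9+35=44 >43 → r--
[5,7] 9+34=43 → found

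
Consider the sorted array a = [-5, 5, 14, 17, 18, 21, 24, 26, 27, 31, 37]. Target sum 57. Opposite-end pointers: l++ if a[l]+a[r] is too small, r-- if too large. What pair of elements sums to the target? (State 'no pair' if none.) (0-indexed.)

(26, 31)

l=0 r=10: -5+37=32 <57, l++
l=1 r=10: 5+37=42 <57, l++
l=2 r=10: 14+37=51 <57, l++
l=3 r=10: 17+37=54 <57, l++
l=4 r=10: 18+37=55 <57, l++
l=5 r=10: 21+37=58 >57, r--
l=5 r=9: 21+31=52 <57, l++
l=6 r=9: 24+31=55 <57, l++
l=7 r=9: 26+31=57, found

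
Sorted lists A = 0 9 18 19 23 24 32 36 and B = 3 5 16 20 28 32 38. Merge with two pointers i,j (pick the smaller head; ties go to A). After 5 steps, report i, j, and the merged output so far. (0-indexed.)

i=0 j=0: A[i]=0<=B[j]=3 take 0, i++
i=1 j=0: A[i]=9>B[j]=3 take 3, j++
i=1 j=1: A[i]=9>B[j]=5 take 5, j++
i=1 j=2: A[i]=9<=B[j]=16 take 9, i++
i=2 j=2: A[i]=18>B[j]=16 take 16, j++

i=2, j=3, merged so far=[0, 3, 5, 9, 16]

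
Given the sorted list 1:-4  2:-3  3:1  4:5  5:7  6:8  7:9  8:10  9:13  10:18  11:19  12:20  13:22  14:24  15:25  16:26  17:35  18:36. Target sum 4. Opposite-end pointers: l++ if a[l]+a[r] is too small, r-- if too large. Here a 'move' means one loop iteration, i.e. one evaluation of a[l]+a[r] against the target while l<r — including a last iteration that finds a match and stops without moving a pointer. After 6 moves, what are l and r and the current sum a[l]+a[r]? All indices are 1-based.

l=1 r=18: -4+36=32 >4, r--
l=1 r=17: -4+35=31 >4, r--
l=1 r=16: -4+26=22 >4, r--
l=1 r=15: -4+25=21 >4, r--
l=1 r=14: -4+24=20 >4, r--
l=1 r=13: -4+22=18 >4, r--

l=1, r=12, sum=16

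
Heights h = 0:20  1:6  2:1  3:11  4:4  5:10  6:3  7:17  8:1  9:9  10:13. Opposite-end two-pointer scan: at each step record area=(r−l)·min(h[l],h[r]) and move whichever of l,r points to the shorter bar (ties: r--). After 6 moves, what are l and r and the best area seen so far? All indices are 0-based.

l=0 r=10: min(20,13)*10=130 best=130 *, r--
l=0 r=9: min(20,9)*9=81 best=130, r--
l=0 r=8: min(20,1)*8=8 best=130, r--
l=0 r=7: min(20,17)*7=119 best=130, r--
l=0 r=6: min(20,3)*6=18 best=130, r--
l=0 r=5: min(20,10)*5=50 best=130, r--

l=0, r=4, best area=130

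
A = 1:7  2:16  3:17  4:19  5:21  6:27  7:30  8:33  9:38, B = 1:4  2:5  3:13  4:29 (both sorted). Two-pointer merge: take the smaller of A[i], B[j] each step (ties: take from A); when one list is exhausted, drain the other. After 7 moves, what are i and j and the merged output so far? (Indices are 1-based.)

i=5, j=4, merged so far=[4, 5, 7, 13, 16, 17, 19]

i=1 j=1: A[i]=7>B[j]=4 take 4, j++
i=1 j=2: A[i]=7>B[j]=5 take 5, j++
i=1 j=3: A[i]=7<=B[j]=13 take 7, i++
i=2 j=3: A[i]=16>B[j]=13 take 13, j++
i=2 j=4: A[i]=16<=B[j]=29 take 16, i++
i=3 j=4: A[i]=17<=B[j]=29 take 17, i++
i=4 j=4: A[i]=19<=B[j]=29 take 19, i++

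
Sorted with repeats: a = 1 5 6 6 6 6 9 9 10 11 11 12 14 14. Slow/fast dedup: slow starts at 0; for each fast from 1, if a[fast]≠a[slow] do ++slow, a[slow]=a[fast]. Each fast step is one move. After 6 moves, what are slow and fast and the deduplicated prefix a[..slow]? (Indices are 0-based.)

slow=3, fast=7, prefix=[1, 5, 6, 9]

(s=0,f=1) a[fast]=5≠a[slow]=1 write a[1]=5 → slow++,fast++
(s=1,f=2) a[fast]=6≠a[slow]=5 write a[2]=6 → slow++,fast++
(s=2,f=3) a[fast]=6=a[slow] dup → fast++
(s=2,f=4) a[fast]=6=a[slow] dup → fast++
(s=2,f=5) a[fast]=6=a[slow] dup → fast++
(s=2,f=6) a[fast]=9≠a[slow]=6 write a[3]=9 → slow++,fast++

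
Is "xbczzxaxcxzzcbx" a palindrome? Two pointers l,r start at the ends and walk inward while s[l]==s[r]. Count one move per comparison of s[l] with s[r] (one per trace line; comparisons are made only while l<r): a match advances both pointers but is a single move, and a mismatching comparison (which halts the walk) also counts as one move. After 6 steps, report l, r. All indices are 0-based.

l=0 r=14: 'x'=='x', l++,r--
l=1 r=13: 'b'=='b', l++,r--
l=2 r=12: 'c'=='c', l++,r--
l=3 r=11: 'z'=='z', l++,r--
l=4 r=10: 'z'=='z', l++,r--
l=5 r=9: 'x'=='x', l++,r--

l=6, r=8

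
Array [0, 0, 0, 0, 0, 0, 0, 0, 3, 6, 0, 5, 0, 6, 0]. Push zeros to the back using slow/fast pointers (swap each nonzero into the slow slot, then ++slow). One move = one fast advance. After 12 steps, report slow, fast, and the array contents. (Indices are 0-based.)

slow=3, fast=12, a=[3, 6, 5, 0, 0, 0, 0, 0, 0, 0, 0, 0, 0, 6, 0]

slow=0 fast=0: a[fast]=0, fast++
slow=0 fast=1: a[fast]=0, fast++
slow=0 fast=2: a[fast]=0, fast++
slow=0 fast=3: a[fast]=0, fast++
slow=0 fast=4: a[fast]=0, fast++
slow=0 fast=5: a[fast]=0, fast++
slow=0 fast=6: a[fast]=0, fast++
slow=0 fast=7: a[fast]=0, fast++
slow=0 fast=8: a[fast]=3≠0 swap→a[0]=3, slow++,fast++
slow=1 fast=9: a[fast]=6≠0 swap→a[1]=6, slow++,fast++
slow=2 fast=10: a[fast]=0, fast++
slow=2 fast=11: a[fast]=5≠0 swap→a[2]=5, slow++,fast++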